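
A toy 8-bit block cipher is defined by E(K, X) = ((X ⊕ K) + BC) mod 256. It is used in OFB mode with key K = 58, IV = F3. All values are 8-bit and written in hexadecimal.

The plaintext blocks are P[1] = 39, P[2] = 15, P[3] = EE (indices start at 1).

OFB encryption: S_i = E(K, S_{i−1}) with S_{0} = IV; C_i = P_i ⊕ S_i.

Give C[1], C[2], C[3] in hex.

C[1]: S = E(K, F3) = 67; 39 ⊕ 67 = 5E.
C[2]: S = E(K, 67) = FB; 15 ⊕ FB = EE.
C[3]: S = E(K, FB) = 5F; EE ⊕ 5F = B1.

C[1] = 5E, C[2] = EE, C[3] = B1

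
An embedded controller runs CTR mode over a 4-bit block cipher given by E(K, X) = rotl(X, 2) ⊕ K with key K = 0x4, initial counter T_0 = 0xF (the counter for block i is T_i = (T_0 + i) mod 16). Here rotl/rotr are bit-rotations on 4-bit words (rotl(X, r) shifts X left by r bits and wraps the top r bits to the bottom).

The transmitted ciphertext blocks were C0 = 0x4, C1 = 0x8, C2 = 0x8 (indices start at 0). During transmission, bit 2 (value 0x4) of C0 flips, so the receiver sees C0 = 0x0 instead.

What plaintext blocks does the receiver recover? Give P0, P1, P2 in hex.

P0 = 0xB, P1 = 0xC, P2 = 0x8

CTR decryption: S_i = E(K, T_i) where T_i is the counter for block i; P_i = C_i ⊕ S_i.
Only C0 changed, to 0x0. In CTR, a change in C_i flips the same bit in P_i only; the keystream is unaffected. Decrypting the received ciphertext:
P0: T = 0xF, S = E(K, T) = 0xB; 0x0 ⊕ 0xB = 0xB.
P1: T = 0x0, S = E(K, T) = 0x4; 0x8 ⊕ 0x4 = 0xC.
P2: T = 0x1, S = E(K, T) = 0x0; 0x8 ⊕ 0x0 = 0x8.
Blocks that differ from the original plaintext: P0.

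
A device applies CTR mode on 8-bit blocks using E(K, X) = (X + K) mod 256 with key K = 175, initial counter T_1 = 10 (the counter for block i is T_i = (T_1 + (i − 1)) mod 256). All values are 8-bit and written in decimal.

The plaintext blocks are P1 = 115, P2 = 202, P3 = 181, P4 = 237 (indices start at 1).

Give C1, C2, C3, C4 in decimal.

C1 = 202, C2 = 112, C3 = 14, C4 = 81

CTR encryption: S_i = E(K, T_i) where T_i is the counter for block i; C_i = P_i ⊕ S_i.
C1: T = 10, S = E(K, T) = 185; 115 ⊕ 185 = 202.
C2: T = 11, S = E(K, T) = 186; 202 ⊕ 186 = 112.
C3: T = 12, S = E(K, T) = 187; 181 ⊕ 187 = 14.
C4: T = 13, S = E(K, T) = 188; 237 ⊕ 188 = 81.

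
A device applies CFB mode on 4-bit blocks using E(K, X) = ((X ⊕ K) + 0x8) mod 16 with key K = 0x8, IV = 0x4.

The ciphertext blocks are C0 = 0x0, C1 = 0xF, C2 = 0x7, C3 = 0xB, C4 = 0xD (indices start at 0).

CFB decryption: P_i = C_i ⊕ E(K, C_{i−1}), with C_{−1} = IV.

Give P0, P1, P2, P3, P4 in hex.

P0 = 0x4, P1 = 0xF, P2 = 0x8, P3 = 0xC, P4 = 0x6

P0: E(K, 0x4) = 0x4; 0x0 ⊕ 0x4 = 0x4.
P1: E(K, 0x0) = 0x0; 0xF ⊕ 0x0 = 0xF.
P2: E(K, 0xF) = 0xF; 0x7 ⊕ 0xF = 0x8.
P3: E(K, 0x7) = 0x7; 0xB ⊕ 0x7 = 0xC.
P4: E(K, 0xB) = 0xB; 0xD ⊕ 0xB = 0x6.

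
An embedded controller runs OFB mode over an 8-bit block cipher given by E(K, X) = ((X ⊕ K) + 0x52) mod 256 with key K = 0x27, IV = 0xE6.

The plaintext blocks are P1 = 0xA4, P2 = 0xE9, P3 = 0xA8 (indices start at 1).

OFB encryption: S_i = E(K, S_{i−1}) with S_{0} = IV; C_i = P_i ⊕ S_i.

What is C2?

C1: S = E(K, 0xE6) = 0x13; 0xA4 ⊕ 0x13 = 0xB7.
C2: S = E(K, 0x13) = 0x86; 0xE9 ⊕ 0x86 = 0x6F.

C2 = 0x6F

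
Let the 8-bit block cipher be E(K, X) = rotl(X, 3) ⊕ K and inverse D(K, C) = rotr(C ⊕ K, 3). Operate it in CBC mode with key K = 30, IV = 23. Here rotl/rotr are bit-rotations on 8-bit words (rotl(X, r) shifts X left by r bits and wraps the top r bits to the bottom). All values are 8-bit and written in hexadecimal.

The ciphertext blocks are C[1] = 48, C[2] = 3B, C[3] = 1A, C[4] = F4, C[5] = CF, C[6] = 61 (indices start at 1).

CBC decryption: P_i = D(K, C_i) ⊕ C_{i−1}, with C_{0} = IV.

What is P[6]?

P[6]: D(K, 61) = 2A; 2A ⊕ CF = E5.

P[6] = E5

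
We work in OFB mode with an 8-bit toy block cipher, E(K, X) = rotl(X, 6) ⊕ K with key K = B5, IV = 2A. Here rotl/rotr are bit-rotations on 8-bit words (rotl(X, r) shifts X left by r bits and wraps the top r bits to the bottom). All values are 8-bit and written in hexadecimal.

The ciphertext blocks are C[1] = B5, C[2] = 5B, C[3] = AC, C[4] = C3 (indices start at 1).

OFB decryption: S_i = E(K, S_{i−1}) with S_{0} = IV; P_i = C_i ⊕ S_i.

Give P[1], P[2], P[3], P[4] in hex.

P[1] = 8A, P[2] = 21, P[3] = 87, P[4] = BC

P[1]: S = E(K, 2A) = 3F; B5 ⊕ 3F = 8A.
P[2]: S = E(K, 3F) = 7A; 5B ⊕ 7A = 21.
P[3]: S = E(K, 7A) = 2B; AC ⊕ 2B = 87.
P[4]: S = E(K, 2B) = 7F; C3 ⊕ 7F = BC.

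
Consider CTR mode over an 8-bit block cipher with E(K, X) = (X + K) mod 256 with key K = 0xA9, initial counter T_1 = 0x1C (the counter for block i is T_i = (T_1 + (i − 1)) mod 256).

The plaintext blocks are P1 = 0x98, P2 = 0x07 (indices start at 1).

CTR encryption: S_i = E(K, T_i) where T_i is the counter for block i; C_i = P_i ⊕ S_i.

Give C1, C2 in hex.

C1: T = 0x1C, S = E(K, T) = 0xC5; 0x98 ⊕ 0xC5 = 0x5D.
C2: T = 0x1D, S = E(K, T) = 0xC6; 0x07 ⊕ 0xC6 = 0xC1.

C1 = 0x5D, C2 = 0xC1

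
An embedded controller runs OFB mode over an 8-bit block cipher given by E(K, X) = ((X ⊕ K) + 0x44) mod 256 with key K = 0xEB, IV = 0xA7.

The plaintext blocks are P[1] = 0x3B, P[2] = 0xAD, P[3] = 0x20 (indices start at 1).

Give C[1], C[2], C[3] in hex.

C[1] = 0xAB, C[2] = 0x12, C[3] = 0xB8

OFB encryption: S_i = E(K, S_{i−1}) with S_{0} = IV; C_i = P_i ⊕ S_i.
C[1]: S = E(K, 0xA7) = 0x90; 0x3B ⊕ 0x90 = 0xAB.
C[2]: S = E(K, 0x90) = 0xBF; 0xAD ⊕ 0xBF = 0x12.
C[3]: S = E(K, 0xBF) = 0x98; 0x20 ⊕ 0x98 = 0xB8.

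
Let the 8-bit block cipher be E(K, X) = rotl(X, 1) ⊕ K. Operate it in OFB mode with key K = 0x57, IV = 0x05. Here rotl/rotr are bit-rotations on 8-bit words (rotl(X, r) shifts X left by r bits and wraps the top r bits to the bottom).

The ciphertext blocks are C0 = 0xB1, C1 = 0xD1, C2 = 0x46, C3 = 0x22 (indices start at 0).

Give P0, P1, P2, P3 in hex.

OFB decryption: S_i = E(K, S_{i−1}) with S_{−1} = IV; P_i = C_i ⊕ S_i.
P0: S = E(K, 0x05) = 0x5D; 0xB1 ⊕ 0x5D = 0xEC.
P1: S = E(K, 0x5D) = 0xED; 0xD1 ⊕ 0xED = 0x3C.
P2: S = E(K, 0xED) = 0x8C; 0x46 ⊕ 0x8C = 0xCA.
P3: S = E(K, 0x8C) = 0x4E; 0x22 ⊕ 0x4E = 0x6C.

P0 = 0xEC, P1 = 0x3C, P2 = 0xCA, P3 = 0x6C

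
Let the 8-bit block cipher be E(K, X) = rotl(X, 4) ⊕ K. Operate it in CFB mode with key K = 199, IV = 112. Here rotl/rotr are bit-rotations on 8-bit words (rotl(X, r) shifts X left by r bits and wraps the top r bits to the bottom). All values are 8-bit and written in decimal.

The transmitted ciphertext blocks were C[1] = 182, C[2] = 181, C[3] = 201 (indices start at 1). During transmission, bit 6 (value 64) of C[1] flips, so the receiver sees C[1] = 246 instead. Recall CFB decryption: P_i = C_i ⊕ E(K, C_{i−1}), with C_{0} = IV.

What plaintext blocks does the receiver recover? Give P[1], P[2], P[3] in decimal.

Only C[1] changed, to 246. In CFB, a change in C_i flips the same bit in P_i and garbles P_{i+1}. Decrypting the received ciphertext:
P[1]: E(K, 112) = 192; 246 ⊕ 192 = 54.
P[2]: E(K, 246) = 168; 181 ⊕ 168 = 29.
P[3]: E(K, 181) = 156; 201 ⊕ 156 = 85.
Blocks that differ from the original plaintext: P[1], P[2].

P[1] = 54, P[2] = 29, P[3] = 85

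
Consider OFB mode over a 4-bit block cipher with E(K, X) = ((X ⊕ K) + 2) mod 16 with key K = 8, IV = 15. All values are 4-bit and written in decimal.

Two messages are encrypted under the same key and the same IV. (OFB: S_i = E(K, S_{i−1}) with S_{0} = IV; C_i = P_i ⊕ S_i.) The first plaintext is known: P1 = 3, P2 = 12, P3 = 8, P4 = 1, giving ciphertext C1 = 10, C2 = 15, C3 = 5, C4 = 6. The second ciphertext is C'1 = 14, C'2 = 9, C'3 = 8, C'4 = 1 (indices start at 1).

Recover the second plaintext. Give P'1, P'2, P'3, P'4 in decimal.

P'1 = 7, P'2 = 10, P'3 = 5, P'4 = 6

In OFB with a reused IV, both messages share the same keystream S_i, so C_i ⊕ C'_i = P_i ⊕ P'_i and thus P'_i = P_i ⊕ C_i ⊕ C'_i.
P'1: 3 ⊕ 10 ⊕ 14 = 7.
P'2: 12 ⊕ 15 ⊕ 9 = 10.
P'3: 8 ⊕ 5 ⊕ 8 = 5.
P'4: 1 ⊕ 6 ⊕ 1 = 6.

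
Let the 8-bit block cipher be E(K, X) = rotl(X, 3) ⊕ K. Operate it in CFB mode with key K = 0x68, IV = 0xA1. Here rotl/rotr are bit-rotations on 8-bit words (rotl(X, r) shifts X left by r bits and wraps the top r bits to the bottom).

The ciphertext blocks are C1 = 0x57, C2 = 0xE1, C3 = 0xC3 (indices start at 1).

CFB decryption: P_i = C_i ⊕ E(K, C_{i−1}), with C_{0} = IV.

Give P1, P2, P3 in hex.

P1 = 0x32, P2 = 0x33, P3 = 0xA4

P1: E(K, 0xA1) = 0x65; 0x57 ⊕ 0x65 = 0x32.
P2: E(K, 0x57) = 0xD2; 0xE1 ⊕ 0xD2 = 0x33.
P3: E(K, 0xE1) = 0x67; 0xC3 ⊕ 0x67 = 0xA4.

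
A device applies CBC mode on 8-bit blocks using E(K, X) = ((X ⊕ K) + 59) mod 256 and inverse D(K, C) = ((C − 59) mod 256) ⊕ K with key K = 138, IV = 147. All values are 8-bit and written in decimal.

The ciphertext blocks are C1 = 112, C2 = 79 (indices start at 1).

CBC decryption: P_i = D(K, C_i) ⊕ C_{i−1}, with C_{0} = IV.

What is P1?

P1 = 44

P1: D(K, 112) = 191; 191 ⊕ 147 = 44.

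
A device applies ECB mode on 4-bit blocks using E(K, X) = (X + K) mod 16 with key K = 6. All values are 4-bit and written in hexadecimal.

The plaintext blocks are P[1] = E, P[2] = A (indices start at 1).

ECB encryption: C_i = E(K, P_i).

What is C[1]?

C[1] = 4

C[1]: E(K, E) = 4.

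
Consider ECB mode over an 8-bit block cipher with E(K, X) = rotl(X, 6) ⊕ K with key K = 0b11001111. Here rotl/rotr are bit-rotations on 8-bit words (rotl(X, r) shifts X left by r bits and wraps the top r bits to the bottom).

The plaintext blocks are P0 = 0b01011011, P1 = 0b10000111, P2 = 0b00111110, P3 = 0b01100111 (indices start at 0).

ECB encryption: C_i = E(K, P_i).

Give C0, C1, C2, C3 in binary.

C0 = 0b00011001, C1 = 0b00101110, C2 = 0b01000000, C3 = 0b00010110

C0: E(K, 0b01011011) = 0b00011001.
C1: E(K, 0b10000111) = 0b00101110.
C2: E(K, 0b00111110) = 0b01000000.
C3: E(K, 0b01100111) = 0b00010110.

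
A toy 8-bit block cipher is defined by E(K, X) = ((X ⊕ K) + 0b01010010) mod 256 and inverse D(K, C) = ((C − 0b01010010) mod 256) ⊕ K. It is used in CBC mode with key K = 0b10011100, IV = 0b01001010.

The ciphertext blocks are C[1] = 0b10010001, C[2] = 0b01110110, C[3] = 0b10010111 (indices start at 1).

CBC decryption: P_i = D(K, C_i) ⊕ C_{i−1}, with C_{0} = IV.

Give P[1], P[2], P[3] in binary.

P[1] = 0b11101001, P[2] = 0b00101001, P[3] = 0b10101111

P[1]: D(K, 0b10010001) = 0b10100011; 0b10100011 ⊕ 0b01001010 = 0b11101001.
P[2]: D(K, 0b01110110) = 0b10111000; 0b10111000 ⊕ 0b10010001 = 0b00101001.
P[3]: D(K, 0b10010111) = 0b11011001; 0b11011001 ⊕ 0b01110110 = 0b10101111.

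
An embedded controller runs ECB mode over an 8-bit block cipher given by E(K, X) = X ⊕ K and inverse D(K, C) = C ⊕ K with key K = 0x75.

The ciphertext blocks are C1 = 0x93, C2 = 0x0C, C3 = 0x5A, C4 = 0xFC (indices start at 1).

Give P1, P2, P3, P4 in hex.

ECB decryption: P_i = D(K, C_i).
P1: D(K, 0x93) = 0xE6.
P2: D(K, 0x0C) = 0x79.
P3: D(K, 0x5A) = 0x2F.
P4: D(K, 0xFC) = 0x89.

P1 = 0xE6, P2 = 0x79, P3 = 0x2F, P4 = 0x89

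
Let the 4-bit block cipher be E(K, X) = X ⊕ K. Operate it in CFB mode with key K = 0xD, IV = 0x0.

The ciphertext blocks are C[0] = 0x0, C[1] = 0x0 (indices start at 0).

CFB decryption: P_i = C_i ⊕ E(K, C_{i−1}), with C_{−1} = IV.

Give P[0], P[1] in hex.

P[0]: E(K, 0x0) = 0xD; 0x0 ⊕ 0xD = 0xD.
P[1]: E(K, 0x0) = 0xD; 0x0 ⊕ 0xD = 0xD.

P[0] = 0xD, P[1] = 0xD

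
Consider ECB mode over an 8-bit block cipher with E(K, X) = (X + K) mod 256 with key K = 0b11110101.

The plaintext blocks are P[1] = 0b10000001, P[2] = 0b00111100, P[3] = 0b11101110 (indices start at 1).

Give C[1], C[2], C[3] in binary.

C[1] = 0b01110110, C[2] = 0b00110001, C[3] = 0b11100011

ECB encryption: C_i = E(K, P_i).
C[1]: E(K, 0b10000001) = 0b01110110.
C[2]: E(K, 0b00111100) = 0b00110001.
C[3]: E(K, 0b11101110) = 0b11100011.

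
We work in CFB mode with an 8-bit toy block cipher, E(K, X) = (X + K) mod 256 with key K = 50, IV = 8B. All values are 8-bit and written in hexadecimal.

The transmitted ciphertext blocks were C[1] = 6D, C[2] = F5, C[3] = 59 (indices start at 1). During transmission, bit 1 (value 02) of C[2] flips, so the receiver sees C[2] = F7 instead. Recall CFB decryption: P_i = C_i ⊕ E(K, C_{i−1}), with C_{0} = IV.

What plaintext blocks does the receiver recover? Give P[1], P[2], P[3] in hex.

Only C[2] changed, to F7. In CFB, a change in C_i flips the same bit in P_i and garbles P_{i+1}. Decrypting the received ciphertext:
P[1]: E(K, 8B) = DB; 6D ⊕ DB = B6.
P[2]: E(K, 6D) = BD; F7 ⊕ BD = 4A.
P[3]: E(K, F7) = 47; 59 ⊕ 47 = 1E.
Blocks that differ from the original plaintext: P[2], P[3].

P[1] = B6, P[2] = 4A, P[3] = 1E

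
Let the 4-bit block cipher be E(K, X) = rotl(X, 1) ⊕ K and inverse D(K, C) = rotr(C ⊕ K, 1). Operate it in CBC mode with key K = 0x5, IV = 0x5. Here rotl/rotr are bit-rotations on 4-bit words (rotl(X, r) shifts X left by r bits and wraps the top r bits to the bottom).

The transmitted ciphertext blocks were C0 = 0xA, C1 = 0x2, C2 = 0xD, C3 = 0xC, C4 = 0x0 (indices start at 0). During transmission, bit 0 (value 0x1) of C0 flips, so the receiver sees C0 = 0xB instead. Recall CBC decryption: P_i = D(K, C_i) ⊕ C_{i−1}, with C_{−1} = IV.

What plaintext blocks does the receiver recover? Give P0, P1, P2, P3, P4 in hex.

Only C0 changed, to 0xB. In CBC, a change in C_i garbles P_i and flips the same bit in P_{i+1}. Decrypting the received ciphertext:
P0: D(K, 0xB) = 0x7; 0x7 ⊕ 0x5 = 0x2.
P1: D(K, 0x2) = 0xB; 0xB ⊕ 0xB = 0x0.
P2: D(K, 0xD) = 0x4; 0x4 ⊕ 0x2 = 0x6.
P3: D(K, 0xC) = 0xC; 0xC ⊕ 0xD = 0x1.
P4: D(K, 0x0) = 0xA; 0xA ⊕ 0xC = 0x6.
Blocks that differ from the original plaintext: P0, P1.

P0 = 0x2, P1 = 0x0, P2 = 0x6, P3 = 0x1, P4 = 0x6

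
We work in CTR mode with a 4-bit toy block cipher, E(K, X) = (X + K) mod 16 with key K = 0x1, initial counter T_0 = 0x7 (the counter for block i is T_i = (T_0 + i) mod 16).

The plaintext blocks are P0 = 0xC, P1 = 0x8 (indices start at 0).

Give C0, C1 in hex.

C0 = 0x4, C1 = 0x1

CTR encryption: S_i = E(K, T_i) where T_i is the counter for block i; C_i = P_i ⊕ S_i.
C0: T = 0x7, S = E(K, T) = 0x8; 0xC ⊕ 0x8 = 0x4.
C1: T = 0x8, S = E(K, T) = 0x9; 0x8 ⊕ 0x9 = 0x1.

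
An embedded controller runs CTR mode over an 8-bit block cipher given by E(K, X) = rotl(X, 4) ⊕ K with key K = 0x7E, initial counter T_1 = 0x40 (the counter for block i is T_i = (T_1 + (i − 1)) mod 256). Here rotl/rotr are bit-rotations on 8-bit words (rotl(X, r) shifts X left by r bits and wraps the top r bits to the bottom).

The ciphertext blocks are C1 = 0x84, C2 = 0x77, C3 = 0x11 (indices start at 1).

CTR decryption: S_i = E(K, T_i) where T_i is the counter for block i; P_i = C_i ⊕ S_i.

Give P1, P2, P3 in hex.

P1: T = 0x40, S = E(K, T) = 0x7A; 0x84 ⊕ 0x7A = 0xFE.
P2: T = 0x41, S = E(K, T) = 0x6A; 0x77 ⊕ 0x6A = 0x1D.
P3: T = 0x42, S = E(K, T) = 0x5A; 0x11 ⊕ 0x5A = 0x4B.

P1 = 0xFE, P2 = 0x1D, P3 = 0x4B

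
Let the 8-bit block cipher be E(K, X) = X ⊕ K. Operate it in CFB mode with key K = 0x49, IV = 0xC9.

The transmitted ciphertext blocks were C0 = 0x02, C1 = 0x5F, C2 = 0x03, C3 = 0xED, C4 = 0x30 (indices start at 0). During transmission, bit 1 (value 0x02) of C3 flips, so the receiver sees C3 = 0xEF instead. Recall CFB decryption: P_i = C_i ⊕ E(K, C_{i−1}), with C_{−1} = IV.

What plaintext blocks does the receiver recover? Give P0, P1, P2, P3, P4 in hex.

P0 = 0x82, P1 = 0x14, P2 = 0x15, P3 = 0xA5, P4 = 0x96

Only C3 changed, to 0xEF. In CFB, a change in C_i flips the same bit in P_i and garbles P_{i+1}. Decrypting the received ciphertext:
P0: E(K, 0xC9) = 0x80; 0x02 ⊕ 0x80 = 0x82.
P1: E(K, 0x02) = 0x4B; 0x5F ⊕ 0x4B = 0x14.
P2: E(K, 0x5F) = 0x16; 0x03 ⊕ 0x16 = 0x15.
P3: E(K, 0x03) = 0x4A; 0xEF ⊕ 0x4A = 0xA5.
P4: E(K, 0xEF) = 0xA6; 0x30 ⊕ 0xA6 = 0x96.
Blocks that differ from the original plaintext: P3, P4.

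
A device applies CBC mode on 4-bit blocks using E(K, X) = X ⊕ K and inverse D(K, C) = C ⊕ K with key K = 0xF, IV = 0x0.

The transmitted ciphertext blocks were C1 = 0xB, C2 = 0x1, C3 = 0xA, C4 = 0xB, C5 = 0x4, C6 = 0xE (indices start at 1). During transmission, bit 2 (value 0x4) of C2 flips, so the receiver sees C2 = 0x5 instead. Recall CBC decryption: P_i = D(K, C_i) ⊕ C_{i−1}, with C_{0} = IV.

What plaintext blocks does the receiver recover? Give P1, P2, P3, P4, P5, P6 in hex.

P1 = 0x4, P2 = 0x1, P3 = 0x0, P4 = 0xE, P5 = 0x0, P6 = 0x5

Only C2 changed, to 0x5. In CBC, a change in C_i garbles P_i and flips the same bit in P_{i+1}. Decrypting the received ciphertext:
P1: D(K, 0xB) = 0x4; 0x4 ⊕ 0x0 = 0x4.
P2: D(K, 0x5) = 0xA; 0xA ⊕ 0xB = 0x1.
P3: D(K, 0xA) = 0x5; 0x5 ⊕ 0x5 = 0x0.
P4: D(K, 0xB) = 0x4; 0x4 ⊕ 0xA = 0xE.
P5: D(K, 0x4) = 0xB; 0xB ⊕ 0xB = 0x0.
P6: D(K, 0xE) = 0x1; 0x1 ⊕ 0x4 = 0x5.
Blocks that differ from the original plaintext: P2, P3.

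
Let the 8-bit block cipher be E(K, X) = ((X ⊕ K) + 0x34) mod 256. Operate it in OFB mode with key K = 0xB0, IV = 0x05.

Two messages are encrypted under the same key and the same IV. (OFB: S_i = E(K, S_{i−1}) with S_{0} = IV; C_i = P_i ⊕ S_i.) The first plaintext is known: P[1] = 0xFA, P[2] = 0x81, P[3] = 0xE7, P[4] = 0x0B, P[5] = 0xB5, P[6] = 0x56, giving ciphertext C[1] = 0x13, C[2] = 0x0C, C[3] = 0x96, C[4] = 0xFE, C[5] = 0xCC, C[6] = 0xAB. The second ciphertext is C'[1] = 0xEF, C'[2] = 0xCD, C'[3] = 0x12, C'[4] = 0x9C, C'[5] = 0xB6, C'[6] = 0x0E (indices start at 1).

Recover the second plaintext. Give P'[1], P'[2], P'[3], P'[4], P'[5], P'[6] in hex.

In OFB with a reused IV, both messages share the same keystream S_i, so C_i ⊕ C'_i = P_i ⊕ P'_i and thus P'_i = P_i ⊕ C_i ⊕ C'_i.
P'[1]: 0xFA ⊕ 0x13 ⊕ 0xEF = 0x06.
P'[2]: 0x81 ⊕ 0x0C ⊕ 0xCD = 0x40.
P'[3]: 0xE7 ⊕ 0x96 ⊕ 0x12 = 0x63.
P'[4]: 0x0B ⊕ 0xFE ⊕ 0x9C = 0x69.
P'[5]: 0xB5 ⊕ 0xCC ⊕ 0xB6 = 0xCF.
P'[6]: 0x56 ⊕ 0xAB ⊕ 0x0E = 0xF3.

P'[1] = 0x06, P'[2] = 0x40, P'[3] = 0x63, P'[4] = 0x69, P'[5] = 0xCF, P'[6] = 0xF3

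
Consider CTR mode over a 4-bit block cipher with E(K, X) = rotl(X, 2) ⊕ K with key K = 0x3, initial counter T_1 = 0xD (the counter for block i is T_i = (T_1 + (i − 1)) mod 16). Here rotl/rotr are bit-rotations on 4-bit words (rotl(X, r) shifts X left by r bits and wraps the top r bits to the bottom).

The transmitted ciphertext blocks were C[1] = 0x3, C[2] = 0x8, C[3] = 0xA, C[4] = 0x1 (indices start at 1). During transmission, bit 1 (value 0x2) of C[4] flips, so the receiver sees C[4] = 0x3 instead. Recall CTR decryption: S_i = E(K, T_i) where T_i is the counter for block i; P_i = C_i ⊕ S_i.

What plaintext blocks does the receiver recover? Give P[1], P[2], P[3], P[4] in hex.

P[1] = 0x7, P[2] = 0x0, P[3] = 0x6, P[4] = 0x0

Only C[4] changed, to 0x3. In CTR, a change in C_i flips the same bit in P_i only; the keystream is unaffected. Decrypting the received ciphertext:
P[1]: T = 0xD, S = E(K, T) = 0x4; 0x3 ⊕ 0x4 = 0x7.
P[2]: T = 0xE, S = E(K, T) = 0x8; 0x8 ⊕ 0x8 = 0x0.
P[3]: T = 0xF, S = E(K, T) = 0xC; 0xA ⊕ 0xC = 0x6.
P[4]: T = 0x0, S = E(K, T) = 0x3; 0x3 ⊕ 0x3 = 0x0.
Blocks that differ from the original plaintext: P[4].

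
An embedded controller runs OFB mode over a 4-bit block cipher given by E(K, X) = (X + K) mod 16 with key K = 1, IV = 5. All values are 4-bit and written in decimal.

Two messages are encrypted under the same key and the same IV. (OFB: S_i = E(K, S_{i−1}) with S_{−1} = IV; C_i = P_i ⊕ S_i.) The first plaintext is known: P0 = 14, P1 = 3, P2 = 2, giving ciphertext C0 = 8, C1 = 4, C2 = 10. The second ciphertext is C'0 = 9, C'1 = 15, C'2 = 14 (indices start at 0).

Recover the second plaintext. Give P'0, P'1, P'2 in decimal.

P'0 = 15, P'1 = 8, P'2 = 6

In OFB with a reused IV, both messages share the same keystream S_i, so C_i ⊕ C'_i = P_i ⊕ P'_i and thus P'_i = P_i ⊕ C_i ⊕ C'_i.
P'0: 14 ⊕ 8 ⊕ 9 = 15.
P'1: 3 ⊕ 4 ⊕ 15 = 8.
P'2: 2 ⊕ 10 ⊕ 14 = 6.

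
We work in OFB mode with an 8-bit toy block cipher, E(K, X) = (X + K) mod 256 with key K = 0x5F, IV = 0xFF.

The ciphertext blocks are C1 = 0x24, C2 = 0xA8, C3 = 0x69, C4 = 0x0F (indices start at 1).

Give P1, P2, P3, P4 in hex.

OFB decryption: S_i = E(K, S_{i−1}) with S_{0} = IV; P_i = C_i ⊕ S_i.
P1: S = E(K, 0xFF) = 0x5E; 0x24 ⊕ 0x5E = 0x7A.
P2: S = E(K, 0x5E) = 0xBD; 0xA8 ⊕ 0xBD = 0x15.
P3: S = E(K, 0xBD) = 0x1C; 0x69 ⊕ 0x1C = 0x75.
P4: S = E(K, 0x1C) = 0x7B; 0x0F ⊕ 0x7B = 0x74.

P1 = 0x7A, P2 = 0x15, P3 = 0x75, P4 = 0x74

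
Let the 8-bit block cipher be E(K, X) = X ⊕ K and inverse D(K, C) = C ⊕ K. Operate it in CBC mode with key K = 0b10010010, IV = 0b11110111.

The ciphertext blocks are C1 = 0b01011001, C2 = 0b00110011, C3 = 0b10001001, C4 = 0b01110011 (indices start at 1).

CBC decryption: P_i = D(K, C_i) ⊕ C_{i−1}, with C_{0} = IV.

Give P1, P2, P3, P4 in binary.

P1: D(K, 0b01011001) = 0b11001011; 0b11001011 ⊕ 0b11110111 = 0b00111100.
P2: D(K, 0b00110011) = 0b10100001; 0b10100001 ⊕ 0b01011001 = 0b11111000.
P3: D(K, 0b10001001) = 0b00011011; 0b00011011 ⊕ 0b00110011 = 0b00101000.
P4: D(K, 0b01110011) = 0b11100001; 0b11100001 ⊕ 0b10001001 = 0b01101000.

P1 = 0b00111100, P2 = 0b11111000, P3 = 0b00101000, P4 = 0b01101000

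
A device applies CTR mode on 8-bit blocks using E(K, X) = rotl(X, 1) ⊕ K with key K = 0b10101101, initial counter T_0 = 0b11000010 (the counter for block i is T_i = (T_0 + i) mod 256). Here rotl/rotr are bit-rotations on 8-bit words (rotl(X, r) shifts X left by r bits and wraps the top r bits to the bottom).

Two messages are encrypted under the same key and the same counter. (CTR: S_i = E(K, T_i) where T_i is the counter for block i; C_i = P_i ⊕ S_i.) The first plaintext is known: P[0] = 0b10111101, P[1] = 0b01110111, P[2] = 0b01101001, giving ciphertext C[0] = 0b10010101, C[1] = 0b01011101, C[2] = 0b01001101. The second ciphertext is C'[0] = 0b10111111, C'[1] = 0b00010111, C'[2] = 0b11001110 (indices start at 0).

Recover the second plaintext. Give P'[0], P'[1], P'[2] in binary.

In CTR with a reused counter, both messages share the same keystream S_i, so C_i ⊕ C'_i = P_i ⊕ P'_i and thus P'_i = P_i ⊕ C_i ⊕ C'_i.
P'[0]: 0b10111101 ⊕ 0b10010101 ⊕ 0b10111111 = 0b10010111.
P'[1]: 0b01110111 ⊕ 0b01011101 ⊕ 0b00010111 = 0b00111101.
P'[2]: 0b01101001 ⊕ 0b01001101 ⊕ 0b11001110 = 0b11101010.

P'[0] = 0b10010111, P'[1] = 0b00111101, P'[2] = 0b11101010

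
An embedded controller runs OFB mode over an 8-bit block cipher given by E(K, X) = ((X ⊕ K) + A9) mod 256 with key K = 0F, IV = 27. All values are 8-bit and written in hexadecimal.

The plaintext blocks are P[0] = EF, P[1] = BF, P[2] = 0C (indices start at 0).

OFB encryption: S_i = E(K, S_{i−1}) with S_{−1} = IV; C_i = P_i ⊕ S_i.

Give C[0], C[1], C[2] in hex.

C[0]: S = E(K, 27) = D1; EF ⊕ D1 = 3E.
C[1]: S = E(K, D1) = 87; BF ⊕ 87 = 38.
C[2]: S = E(K, 87) = 31; 0C ⊕ 31 = 3D.

C[0] = 3E, C[1] = 38, C[2] = 3D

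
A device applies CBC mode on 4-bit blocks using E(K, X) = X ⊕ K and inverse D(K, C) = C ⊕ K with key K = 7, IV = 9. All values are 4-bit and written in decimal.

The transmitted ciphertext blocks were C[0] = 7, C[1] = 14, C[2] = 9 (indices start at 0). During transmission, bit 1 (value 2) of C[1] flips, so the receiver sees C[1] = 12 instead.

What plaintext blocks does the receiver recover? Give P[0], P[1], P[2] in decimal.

CBC decryption: P_i = D(K, C_i) ⊕ C_{i−1}, with C_{−1} = IV.
Only C[1] changed, to 12. In CBC, a change in C_i garbles P_i and flips the same bit in P_{i+1}. Decrypting the received ciphertext:
P[0]: D(K, 7) = 0; 0 ⊕ 9 = 9.
P[1]: D(K, 12) = 11; 11 ⊕ 7 = 12.
P[2]: D(K, 9) = 14; 14 ⊕ 12 = 2.
Blocks that differ from the original plaintext: P[1], P[2].

P[0] = 9, P[1] = 12, P[2] = 2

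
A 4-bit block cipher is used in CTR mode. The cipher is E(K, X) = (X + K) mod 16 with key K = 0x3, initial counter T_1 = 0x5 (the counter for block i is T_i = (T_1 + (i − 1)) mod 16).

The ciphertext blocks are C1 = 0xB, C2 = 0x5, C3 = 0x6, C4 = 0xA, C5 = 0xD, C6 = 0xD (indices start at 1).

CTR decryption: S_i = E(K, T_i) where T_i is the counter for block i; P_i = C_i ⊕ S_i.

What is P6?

P6: T = 0xA, S = E(K, T) = 0xD; 0xD ⊕ 0xD = 0x0.

P6 = 0x0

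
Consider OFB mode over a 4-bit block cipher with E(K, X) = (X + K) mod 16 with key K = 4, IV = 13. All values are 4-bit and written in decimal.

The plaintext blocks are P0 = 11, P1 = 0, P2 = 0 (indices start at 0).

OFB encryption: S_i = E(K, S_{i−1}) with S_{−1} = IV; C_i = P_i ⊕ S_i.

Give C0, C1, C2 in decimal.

C0: S = E(K, 13) = 1; 11 ⊕ 1 = 10.
C1: S = E(K, 1) = 5; 0 ⊕ 5 = 5.
C2: S = E(K, 5) = 9; 0 ⊕ 9 = 9.

C0 = 10, C1 = 5, C2 = 9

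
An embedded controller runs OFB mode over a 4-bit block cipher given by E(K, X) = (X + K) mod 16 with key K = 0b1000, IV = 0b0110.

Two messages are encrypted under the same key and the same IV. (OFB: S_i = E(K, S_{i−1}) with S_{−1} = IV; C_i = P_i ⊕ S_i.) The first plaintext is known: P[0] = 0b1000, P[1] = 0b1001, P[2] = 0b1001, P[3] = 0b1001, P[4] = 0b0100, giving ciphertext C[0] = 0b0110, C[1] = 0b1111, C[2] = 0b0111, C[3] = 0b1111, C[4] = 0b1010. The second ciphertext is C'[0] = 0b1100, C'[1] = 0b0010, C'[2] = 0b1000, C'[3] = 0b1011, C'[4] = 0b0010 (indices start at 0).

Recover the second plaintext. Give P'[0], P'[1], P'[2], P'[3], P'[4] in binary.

In OFB with a reused IV, both messages share the same keystream S_i, so C_i ⊕ C'_i = P_i ⊕ P'_i and thus P'_i = P_i ⊕ C_i ⊕ C'_i.
P'[0]: 0b1000 ⊕ 0b0110 ⊕ 0b1100 = 0b0010.
P'[1]: 0b1001 ⊕ 0b1111 ⊕ 0b0010 = 0b0100.
P'[2]: 0b1001 ⊕ 0b0111 ⊕ 0b1000 = 0b0110.
P'[3]: 0b1001 ⊕ 0b1111 ⊕ 0b1011 = 0b1101.
P'[4]: 0b0100 ⊕ 0b1010 ⊕ 0b0010 = 0b1100.

P'[0] = 0b0010, P'[1] = 0b0100, P'[2] = 0b0110, P'[3] = 0b1101, P'[4] = 0b1100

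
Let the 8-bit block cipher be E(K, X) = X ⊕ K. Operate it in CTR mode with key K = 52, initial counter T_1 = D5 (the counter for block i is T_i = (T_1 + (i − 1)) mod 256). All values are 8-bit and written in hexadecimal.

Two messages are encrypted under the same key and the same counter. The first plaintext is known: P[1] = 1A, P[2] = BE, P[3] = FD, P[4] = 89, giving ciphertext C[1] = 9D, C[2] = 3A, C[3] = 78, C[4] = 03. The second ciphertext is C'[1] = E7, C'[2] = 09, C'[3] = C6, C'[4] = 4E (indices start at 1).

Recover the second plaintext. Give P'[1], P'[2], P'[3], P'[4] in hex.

P'[1] = 60, P'[2] = 8D, P'[3] = 43, P'[4] = C4

In CTR with a reused counter, both messages share the same keystream S_i, so C_i ⊕ C'_i = P_i ⊕ P'_i and thus P'_i = P_i ⊕ C_i ⊕ C'_i.
P'[1]: 1A ⊕ 9D ⊕ E7 = 60.
P'[2]: BE ⊕ 3A ⊕ 09 = 8D.
P'[3]: FD ⊕ 78 ⊕ C6 = 43.
P'[4]: 89 ⊕ 03 ⊕ 4E = C4.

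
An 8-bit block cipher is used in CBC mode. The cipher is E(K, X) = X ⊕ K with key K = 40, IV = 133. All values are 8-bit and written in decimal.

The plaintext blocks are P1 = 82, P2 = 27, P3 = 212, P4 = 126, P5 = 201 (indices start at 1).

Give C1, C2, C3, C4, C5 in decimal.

C1 = 255, C2 = 204, C3 = 48, C4 = 102, C5 = 135

CBC encryption: C_i = E(K, P_i ⊕ C_{i−1}), with C_{0} = IV.
C1: P1 ⊕ 133 = 215; E(K, 215) = 255.
C2: P2 ⊕ 255 = 228; E(K, 228) = 204.
C3: P3 ⊕ 204 = 24; E(K, 24) = 48.
C4: P4 ⊕ 48 = 78; E(K, 78) = 102.
C5: P5 ⊕ 102 = 175; E(K, 175) = 135.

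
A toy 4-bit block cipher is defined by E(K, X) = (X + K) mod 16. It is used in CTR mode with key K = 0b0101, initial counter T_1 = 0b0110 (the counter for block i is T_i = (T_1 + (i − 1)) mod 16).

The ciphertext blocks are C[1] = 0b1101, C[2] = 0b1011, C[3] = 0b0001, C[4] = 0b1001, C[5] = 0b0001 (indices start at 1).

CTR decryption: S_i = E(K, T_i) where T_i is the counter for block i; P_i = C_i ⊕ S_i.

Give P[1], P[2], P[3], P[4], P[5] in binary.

P[1]: T = 0b0110, S = E(K, T) = 0b1011; 0b1101 ⊕ 0b1011 = 0b0110.
P[2]: T = 0b0111, S = E(K, T) = 0b1100; 0b1011 ⊕ 0b1100 = 0b0111.
P[3]: T = 0b1000, S = E(K, T) = 0b1101; 0b0001 ⊕ 0b1101 = 0b1100.
P[4]: T = 0b1001, S = E(K, T) = 0b1110; 0b1001 ⊕ 0b1110 = 0b0111.
P[5]: T = 0b1010, S = E(K, T) = 0b1111; 0b0001 ⊕ 0b1111 = 0b1110.

P[1] = 0b0110, P[2] = 0b0111, P[3] = 0b1100, P[4] = 0b0111, P[5] = 0b1110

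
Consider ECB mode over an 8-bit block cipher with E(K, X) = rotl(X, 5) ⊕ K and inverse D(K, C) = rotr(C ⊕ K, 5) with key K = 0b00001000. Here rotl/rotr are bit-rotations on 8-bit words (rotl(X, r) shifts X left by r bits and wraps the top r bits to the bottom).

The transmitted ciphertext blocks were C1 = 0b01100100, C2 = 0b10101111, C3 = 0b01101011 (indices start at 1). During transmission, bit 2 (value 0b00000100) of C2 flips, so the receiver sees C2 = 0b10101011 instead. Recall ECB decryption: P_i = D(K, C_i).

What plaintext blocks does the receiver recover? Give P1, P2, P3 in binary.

Only C2 changed, to 0b10101011. In ECB, a change in C_i affects only P_i. Decrypting the received ciphertext:
P1: D(K, 0b01100100) = 0b01100011.
P2: D(K, 0b10101011) = 0b00011101.
P3: D(K, 0b01101011) = 0b00011011.
Blocks that differ from the original plaintext: P2.

P1 = 0b01100011, P2 = 0b00011101, P3 = 0b00011011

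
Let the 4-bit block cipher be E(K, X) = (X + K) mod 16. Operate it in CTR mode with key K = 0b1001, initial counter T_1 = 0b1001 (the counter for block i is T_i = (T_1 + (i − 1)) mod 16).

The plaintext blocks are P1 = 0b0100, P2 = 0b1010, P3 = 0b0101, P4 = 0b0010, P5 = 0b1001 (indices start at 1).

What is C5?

CTR encryption: S_i = E(K, T_i) where T_i is the counter for block i; C_i = P_i ⊕ S_i.
C1: T = 0b1001, S = E(K, T) = 0b0010; 0b0100 ⊕ 0b0010 = 0b0110.
C2: T = 0b1010, S = E(K, T) = 0b0011; 0b1010 ⊕ 0b0011 = 0b1001.
C3: T = 0b1011, S = E(K, T) = 0b0100; 0b0101 ⊕ 0b0100 = 0b0001.
C4: T = 0b1100, S = E(K, T) = 0b0101; 0b0010 ⊕ 0b0101 = 0b0111.
C5: T = 0b1101, S = E(K, T) = 0b0110; 0b1001 ⊕ 0b0110 = 0b1111.

C5 = 0b1111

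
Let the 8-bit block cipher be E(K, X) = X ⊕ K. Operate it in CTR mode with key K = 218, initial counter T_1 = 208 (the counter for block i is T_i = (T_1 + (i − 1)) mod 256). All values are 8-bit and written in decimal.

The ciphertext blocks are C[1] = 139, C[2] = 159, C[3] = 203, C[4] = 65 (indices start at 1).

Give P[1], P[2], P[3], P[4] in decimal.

P[1] = 129, P[2] = 148, P[3] = 195, P[4] = 72

CTR decryption: S_i = E(K, T_i) where T_i is the counter for block i; P_i = C_i ⊕ S_i.
P[1]: T = 208, S = E(K, T) = 10; 139 ⊕ 10 = 129.
P[2]: T = 209, S = E(K, T) = 11; 159 ⊕ 11 = 148.
P[3]: T = 210, S = E(K, T) = 8; 203 ⊕ 8 = 195.
P[4]: T = 211, S = E(K, T) = 9; 65 ⊕ 9 = 72.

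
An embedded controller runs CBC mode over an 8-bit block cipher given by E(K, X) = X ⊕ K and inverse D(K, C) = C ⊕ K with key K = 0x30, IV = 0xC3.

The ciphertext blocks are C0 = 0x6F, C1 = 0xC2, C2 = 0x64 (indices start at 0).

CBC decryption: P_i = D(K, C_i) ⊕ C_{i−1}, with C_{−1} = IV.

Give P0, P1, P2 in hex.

P0 = 0x9C, P1 = 0x9D, P2 = 0x96

P0: D(K, 0x6F) = 0x5F; 0x5F ⊕ 0xC3 = 0x9C.
P1: D(K, 0xC2) = 0xF2; 0xF2 ⊕ 0x6F = 0x9D.
P2: D(K, 0x64) = 0x54; 0x54 ⊕ 0xC2 = 0x96.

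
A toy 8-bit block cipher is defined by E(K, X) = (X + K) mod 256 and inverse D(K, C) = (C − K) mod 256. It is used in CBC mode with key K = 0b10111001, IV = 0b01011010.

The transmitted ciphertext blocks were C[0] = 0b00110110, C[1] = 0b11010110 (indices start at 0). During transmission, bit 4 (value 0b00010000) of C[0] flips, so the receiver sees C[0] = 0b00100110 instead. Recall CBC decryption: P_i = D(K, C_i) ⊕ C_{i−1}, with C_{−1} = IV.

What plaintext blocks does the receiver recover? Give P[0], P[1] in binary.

P[0] = 0b00110111, P[1] = 0b00111011

Only C[0] changed, to 0b00100110. In CBC, a change in C_i garbles P_i and flips the same bit in P_{i+1}. Decrypting the received ciphertext:
P[0]: D(K, 0b00100110) = 0b01101101; 0b01101101 ⊕ 0b01011010 = 0b00110111.
P[1]: D(K, 0b11010110) = 0b00011101; 0b00011101 ⊕ 0b00100110 = 0b00111011.
Blocks that differ from the original plaintext: P[0], P[1].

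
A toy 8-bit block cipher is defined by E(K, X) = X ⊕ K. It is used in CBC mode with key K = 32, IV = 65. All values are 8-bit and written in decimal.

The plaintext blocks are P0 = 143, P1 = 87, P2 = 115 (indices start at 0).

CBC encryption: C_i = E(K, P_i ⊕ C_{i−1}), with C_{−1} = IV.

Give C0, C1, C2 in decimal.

C0: P0 ⊕ 65 = 206; E(K, 206) = 238.
C1: P1 ⊕ 238 = 185; E(K, 185) = 153.
C2: P2 ⊕ 153 = 234; E(K, 234) = 202.

C0 = 238, C1 = 153, C2 = 202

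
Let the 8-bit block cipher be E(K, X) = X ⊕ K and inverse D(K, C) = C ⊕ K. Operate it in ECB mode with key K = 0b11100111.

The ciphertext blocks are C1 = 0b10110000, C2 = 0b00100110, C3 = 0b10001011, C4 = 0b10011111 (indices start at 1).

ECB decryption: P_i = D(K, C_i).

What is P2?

P2: D(K, 0b00100110) = 0b11000001.

P2 = 0b11000001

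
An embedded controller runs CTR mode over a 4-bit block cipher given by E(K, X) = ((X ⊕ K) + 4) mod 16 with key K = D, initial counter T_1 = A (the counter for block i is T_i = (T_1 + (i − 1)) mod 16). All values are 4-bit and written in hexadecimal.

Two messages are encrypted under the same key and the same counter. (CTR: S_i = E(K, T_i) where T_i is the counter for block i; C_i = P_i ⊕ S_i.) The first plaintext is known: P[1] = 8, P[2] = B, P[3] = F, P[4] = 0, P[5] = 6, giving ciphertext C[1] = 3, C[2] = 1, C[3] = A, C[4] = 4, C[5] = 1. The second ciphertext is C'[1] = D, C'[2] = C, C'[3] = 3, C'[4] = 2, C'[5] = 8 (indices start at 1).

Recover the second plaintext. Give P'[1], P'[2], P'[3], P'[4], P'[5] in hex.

P'[1] = 6, P'[2] = 6, P'[3] = 6, P'[4] = 6, P'[5] = F

In CTR with a reused counter, both messages share the same keystream S_i, so C_i ⊕ C'_i = P_i ⊕ P'_i and thus P'_i = P_i ⊕ C_i ⊕ C'_i.
P'[1]: 8 ⊕ 3 ⊕ D = 6.
P'[2]: B ⊕ 1 ⊕ C = 6.
P'[3]: F ⊕ A ⊕ 3 = 6.
P'[4]: 0 ⊕ 4 ⊕ 2 = 6.
P'[5]: 6 ⊕ 1 ⊕ 8 = F.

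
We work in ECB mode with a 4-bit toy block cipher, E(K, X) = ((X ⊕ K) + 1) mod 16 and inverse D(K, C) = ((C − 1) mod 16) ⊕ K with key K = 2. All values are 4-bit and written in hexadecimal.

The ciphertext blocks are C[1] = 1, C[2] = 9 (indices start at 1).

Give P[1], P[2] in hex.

ECB decryption: P_i = D(K, C_i).
P[1]: D(K, 1) = 2.
P[2]: D(K, 9) = A.

P[1] = 2, P[2] = A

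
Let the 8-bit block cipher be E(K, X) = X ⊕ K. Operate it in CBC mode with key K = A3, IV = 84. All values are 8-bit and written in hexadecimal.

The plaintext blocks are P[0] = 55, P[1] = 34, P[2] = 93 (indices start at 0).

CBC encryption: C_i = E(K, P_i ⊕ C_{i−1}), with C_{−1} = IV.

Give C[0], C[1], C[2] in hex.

C[0]: P[0] ⊕ 84 = D1; E(K, D1) = 72.
C[1]: P[1] ⊕ 72 = 46; E(K, 46) = E5.
C[2]: P[2] ⊕ E5 = 76; E(K, 76) = D5.

C[0] = 72, C[1] = E5, C[2] = D5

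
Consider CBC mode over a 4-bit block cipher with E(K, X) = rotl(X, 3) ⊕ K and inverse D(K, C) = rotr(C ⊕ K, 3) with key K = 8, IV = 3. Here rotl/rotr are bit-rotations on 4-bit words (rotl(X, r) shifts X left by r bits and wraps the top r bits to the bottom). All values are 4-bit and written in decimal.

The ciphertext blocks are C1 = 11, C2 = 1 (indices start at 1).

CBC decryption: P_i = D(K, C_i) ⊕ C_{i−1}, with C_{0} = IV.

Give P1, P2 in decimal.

P1: D(K, 11) = 6; 6 ⊕ 3 = 5.
P2: D(K, 1) = 3; 3 ⊕ 11 = 8.

P1 = 5, P2 = 8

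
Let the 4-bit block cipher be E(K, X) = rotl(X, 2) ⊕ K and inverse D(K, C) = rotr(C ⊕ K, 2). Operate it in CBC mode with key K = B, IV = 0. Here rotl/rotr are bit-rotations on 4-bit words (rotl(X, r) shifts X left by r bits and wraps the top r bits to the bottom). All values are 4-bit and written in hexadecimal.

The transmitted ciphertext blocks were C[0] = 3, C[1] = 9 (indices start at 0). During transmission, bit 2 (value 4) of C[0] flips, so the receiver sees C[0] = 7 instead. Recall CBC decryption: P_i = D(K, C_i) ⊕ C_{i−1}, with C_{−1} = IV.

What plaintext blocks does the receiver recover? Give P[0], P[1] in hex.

Only C[0] changed, to 7. In CBC, a change in C_i garbles P_i and flips the same bit in P_{i+1}. Decrypting the received ciphertext:
P[0]: D(K, 7) = 3; 3 ⊕ 0 = 3.
P[1]: D(K, 9) = 8; 8 ⊕ 7 = F.
Blocks that differ from the original plaintext: P[0], P[1].

P[0] = 3, P[1] = F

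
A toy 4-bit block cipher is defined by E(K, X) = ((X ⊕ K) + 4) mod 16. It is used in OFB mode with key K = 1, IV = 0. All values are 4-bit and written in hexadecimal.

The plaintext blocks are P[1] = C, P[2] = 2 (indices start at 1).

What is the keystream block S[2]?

OFB encryption: S_i = E(K, S_{i−1}) with S_{0} = IV; C_i = P_i ⊕ S_i.
C[1]: S = E(K, 0) = 5; C ⊕ 5 = 9.
C[2]: S = E(K, 5) = 8; 2 ⊕ 8 = A.
So S[2] = 8.

8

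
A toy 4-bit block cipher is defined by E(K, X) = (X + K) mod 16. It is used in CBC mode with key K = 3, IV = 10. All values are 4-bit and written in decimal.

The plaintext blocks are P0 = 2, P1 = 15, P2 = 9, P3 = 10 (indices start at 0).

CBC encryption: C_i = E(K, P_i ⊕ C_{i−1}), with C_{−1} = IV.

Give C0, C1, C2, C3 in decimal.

C0: P0 ⊕ 10 = 8; E(K, 8) = 11.
C1: P1 ⊕ 11 = 4; E(K, 4) = 7.
C2: P2 ⊕ 7 = 14; E(K, 14) = 1.
C3: P3 ⊕ 1 = 11; E(K, 11) = 14.

C0 = 11, C1 = 7, C2 = 1, C3 = 14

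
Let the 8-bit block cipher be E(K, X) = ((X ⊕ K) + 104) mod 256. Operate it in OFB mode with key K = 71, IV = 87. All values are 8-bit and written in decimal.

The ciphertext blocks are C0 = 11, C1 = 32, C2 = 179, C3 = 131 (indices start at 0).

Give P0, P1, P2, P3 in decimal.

P0 = 115, P1 = 135, P2 = 251, P3 = 244

OFB decryption: S_i = E(K, S_{i−1}) with S_{−1} = IV; P_i = C_i ⊕ S_i.
P0: S = E(K, 87) = 120; 11 ⊕ 120 = 115.
P1: S = E(K, 120) = 167; 32 ⊕ 167 = 135.
P2: S = E(K, 167) = 72; 179 ⊕ 72 = 251.
P3: S = E(K, 72) = 119; 131 ⊕ 119 = 244.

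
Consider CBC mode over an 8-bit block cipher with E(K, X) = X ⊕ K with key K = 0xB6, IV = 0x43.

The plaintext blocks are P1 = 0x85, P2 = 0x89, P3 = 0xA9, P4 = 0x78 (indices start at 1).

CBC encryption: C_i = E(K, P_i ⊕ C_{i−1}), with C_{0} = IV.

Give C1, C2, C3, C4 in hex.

C1 = 0x70, C2 = 0x4F, C3 = 0x50, C4 = 0x9E

C1: P1 ⊕ 0x43 = 0xC6; E(K, 0xC6) = 0x70.
C2: P2 ⊕ 0x70 = 0xF9; E(K, 0xF9) = 0x4F.
C3: P3 ⊕ 0x4F = 0xE6; E(K, 0xE6) = 0x50.
C4: P4 ⊕ 0x50 = 0x28; E(K, 0x28) = 0x9E.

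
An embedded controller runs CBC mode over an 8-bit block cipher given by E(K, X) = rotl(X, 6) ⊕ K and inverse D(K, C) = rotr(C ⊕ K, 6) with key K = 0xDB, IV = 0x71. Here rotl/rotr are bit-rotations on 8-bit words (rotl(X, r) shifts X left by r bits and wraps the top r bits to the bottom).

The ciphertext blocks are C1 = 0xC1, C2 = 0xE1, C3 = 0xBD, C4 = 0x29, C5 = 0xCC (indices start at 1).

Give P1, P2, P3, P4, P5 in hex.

P1 = 0x19, P2 = 0x29, P3 = 0x78, P4 = 0x76, P5 = 0x75

CBC decryption: P_i = D(K, C_i) ⊕ C_{i−1}, with C_{0} = IV.
P1: D(K, 0xC1) = 0x68; 0x68 ⊕ 0x71 = 0x19.
P2: D(K, 0xE1) = 0xE8; 0xE8 ⊕ 0xC1 = 0x29.
P3: D(K, 0xBD) = 0x99; 0x99 ⊕ 0xE1 = 0x78.
P4: D(K, 0x29) = 0xCB; 0xCB ⊕ 0xBD = 0x76.
P5: D(K, 0xCC) = 0x5C; 0x5C ⊕ 0x29 = 0x75.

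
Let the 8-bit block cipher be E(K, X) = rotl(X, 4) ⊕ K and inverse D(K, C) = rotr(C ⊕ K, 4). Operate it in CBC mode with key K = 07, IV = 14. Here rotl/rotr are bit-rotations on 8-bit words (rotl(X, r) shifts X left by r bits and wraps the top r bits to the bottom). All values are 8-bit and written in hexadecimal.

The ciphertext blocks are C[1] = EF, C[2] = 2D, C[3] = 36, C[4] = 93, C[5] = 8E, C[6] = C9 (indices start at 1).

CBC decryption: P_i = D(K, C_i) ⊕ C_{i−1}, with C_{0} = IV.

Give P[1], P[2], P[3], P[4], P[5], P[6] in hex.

P[1] = 9A, P[2] = 4D, P[3] = 3E, P[4] = 7F, P[5] = 0B, P[6] = 62

P[1]: D(K, EF) = 8E; 8E ⊕ 14 = 9A.
P[2]: D(K, 2D) = A2; A2 ⊕ EF = 4D.
P[3]: D(K, 36) = 13; 13 ⊕ 2D = 3E.
P[4]: D(K, 93) = 49; 49 ⊕ 36 = 7F.
P[5]: D(K, 8E) = 98; 98 ⊕ 93 = 0B.
P[6]: D(K, C9) = EC; EC ⊕ 8E = 62.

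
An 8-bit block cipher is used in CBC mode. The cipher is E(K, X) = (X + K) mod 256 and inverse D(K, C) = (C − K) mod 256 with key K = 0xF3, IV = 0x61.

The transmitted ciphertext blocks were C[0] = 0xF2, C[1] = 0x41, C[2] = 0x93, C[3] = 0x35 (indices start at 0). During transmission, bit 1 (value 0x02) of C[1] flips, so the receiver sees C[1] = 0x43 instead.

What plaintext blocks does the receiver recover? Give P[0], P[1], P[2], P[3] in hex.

CBC decryption: P_i = D(K, C_i) ⊕ C_{i−1}, with C_{−1} = IV.
Only C[1] changed, to 0x43. In CBC, a change in C_i garbles P_i and flips the same bit in P_{i+1}. Decrypting the received ciphertext:
P[0]: D(K, 0xF2) = 0xFF; 0xFF ⊕ 0x61 = 0x9E.
P[1]: D(K, 0x43) = 0x50; 0x50 ⊕ 0xF2 = 0xA2.
P[2]: D(K, 0x93) = 0xA0; 0xA0 ⊕ 0x43 = 0xE3.
P[3]: D(K, 0x35) = 0x42; 0x42 ⊕ 0x93 = 0xD1.
Blocks that differ from the original plaintext: P[1], P[2].

P[0] = 0x9E, P[1] = 0xA2, P[2] = 0xE3, P[3] = 0xD1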